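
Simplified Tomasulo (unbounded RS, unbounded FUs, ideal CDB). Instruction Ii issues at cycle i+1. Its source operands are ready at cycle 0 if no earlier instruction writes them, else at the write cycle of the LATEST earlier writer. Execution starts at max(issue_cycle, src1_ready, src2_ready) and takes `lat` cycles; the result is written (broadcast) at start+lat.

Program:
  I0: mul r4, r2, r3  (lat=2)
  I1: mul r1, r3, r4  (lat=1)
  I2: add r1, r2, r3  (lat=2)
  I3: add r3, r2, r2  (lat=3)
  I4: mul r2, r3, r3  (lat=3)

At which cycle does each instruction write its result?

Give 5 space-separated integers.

Answer: 3 4 5 7 10

Derivation:
I0 mul r4: issue@1 deps=(None,None) exec_start@1 write@3
I1 mul r1: issue@2 deps=(None,0) exec_start@3 write@4
I2 add r1: issue@3 deps=(None,None) exec_start@3 write@5
I3 add r3: issue@4 deps=(None,None) exec_start@4 write@7
I4 mul r2: issue@5 deps=(3,3) exec_start@7 write@10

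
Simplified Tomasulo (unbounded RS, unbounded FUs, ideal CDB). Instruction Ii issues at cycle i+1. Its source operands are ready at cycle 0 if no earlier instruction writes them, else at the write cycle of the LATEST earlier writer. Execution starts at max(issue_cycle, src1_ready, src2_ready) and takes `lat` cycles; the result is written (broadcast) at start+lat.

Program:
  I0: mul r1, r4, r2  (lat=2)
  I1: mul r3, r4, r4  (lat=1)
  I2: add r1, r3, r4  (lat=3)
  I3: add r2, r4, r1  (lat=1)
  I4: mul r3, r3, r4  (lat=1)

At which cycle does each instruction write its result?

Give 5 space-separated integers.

Answer: 3 3 6 7 6

Derivation:
I0 mul r1: issue@1 deps=(None,None) exec_start@1 write@3
I1 mul r3: issue@2 deps=(None,None) exec_start@2 write@3
I2 add r1: issue@3 deps=(1,None) exec_start@3 write@6
I3 add r2: issue@4 deps=(None,2) exec_start@6 write@7
I4 mul r3: issue@5 deps=(1,None) exec_start@5 write@6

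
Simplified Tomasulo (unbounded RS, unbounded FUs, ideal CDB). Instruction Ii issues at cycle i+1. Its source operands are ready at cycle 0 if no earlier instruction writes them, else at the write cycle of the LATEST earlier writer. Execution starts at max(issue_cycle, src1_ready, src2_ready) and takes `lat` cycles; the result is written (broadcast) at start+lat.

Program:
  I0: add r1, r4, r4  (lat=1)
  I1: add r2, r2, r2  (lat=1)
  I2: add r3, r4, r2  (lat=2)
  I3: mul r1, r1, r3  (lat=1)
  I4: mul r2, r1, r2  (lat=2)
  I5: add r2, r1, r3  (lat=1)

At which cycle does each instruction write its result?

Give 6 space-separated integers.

I0 add r1: issue@1 deps=(None,None) exec_start@1 write@2
I1 add r2: issue@2 deps=(None,None) exec_start@2 write@3
I2 add r3: issue@3 deps=(None,1) exec_start@3 write@5
I3 mul r1: issue@4 deps=(0,2) exec_start@5 write@6
I4 mul r2: issue@5 deps=(3,1) exec_start@6 write@8
I5 add r2: issue@6 deps=(3,2) exec_start@6 write@7

Answer: 2 3 5 6 8 7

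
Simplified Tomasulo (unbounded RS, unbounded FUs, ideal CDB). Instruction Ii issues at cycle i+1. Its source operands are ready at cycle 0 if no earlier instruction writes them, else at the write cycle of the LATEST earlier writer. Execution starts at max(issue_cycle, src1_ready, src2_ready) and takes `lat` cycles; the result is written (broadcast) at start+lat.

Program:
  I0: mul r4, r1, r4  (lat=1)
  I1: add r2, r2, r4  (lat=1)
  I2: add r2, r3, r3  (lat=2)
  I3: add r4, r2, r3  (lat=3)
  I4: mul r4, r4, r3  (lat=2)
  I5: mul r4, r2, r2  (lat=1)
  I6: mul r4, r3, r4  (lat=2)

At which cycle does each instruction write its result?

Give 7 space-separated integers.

Answer: 2 3 5 8 10 7 9

Derivation:
I0 mul r4: issue@1 deps=(None,None) exec_start@1 write@2
I1 add r2: issue@2 deps=(None,0) exec_start@2 write@3
I2 add r2: issue@3 deps=(None,None) exec_start@3 write@5
I3 add r4: issue@4 deps=(2,None) exec_start@5 write@8
I4 mul r4: issue@5 deps=(3,None) exec_start@8 write@10
I5 mul r4: issue@6 deps=(2,2) exec_start@6 write@7
I6 mul r4: issue@7 deps=(None,5) exec_start@7 write@9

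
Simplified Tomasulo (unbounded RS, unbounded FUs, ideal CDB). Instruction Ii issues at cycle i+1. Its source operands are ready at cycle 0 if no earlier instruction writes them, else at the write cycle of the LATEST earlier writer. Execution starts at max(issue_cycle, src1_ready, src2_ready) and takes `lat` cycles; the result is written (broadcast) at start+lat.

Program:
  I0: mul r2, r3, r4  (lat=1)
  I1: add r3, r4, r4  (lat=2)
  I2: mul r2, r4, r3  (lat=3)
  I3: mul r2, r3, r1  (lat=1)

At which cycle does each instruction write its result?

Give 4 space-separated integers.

I0 mul r2: issue@1 deps=(None,None) exec_start@1 write@2
I1 add r3: issue@2 deps=(None,None) exec_start@2 write@4
I2 mul r2: issue@3 deps=(None,1) exec_start@4 write@7
I3 mul r2: issue@4 deps=(1,None) exec_start@4 write@5

Answer: 2 4 7 5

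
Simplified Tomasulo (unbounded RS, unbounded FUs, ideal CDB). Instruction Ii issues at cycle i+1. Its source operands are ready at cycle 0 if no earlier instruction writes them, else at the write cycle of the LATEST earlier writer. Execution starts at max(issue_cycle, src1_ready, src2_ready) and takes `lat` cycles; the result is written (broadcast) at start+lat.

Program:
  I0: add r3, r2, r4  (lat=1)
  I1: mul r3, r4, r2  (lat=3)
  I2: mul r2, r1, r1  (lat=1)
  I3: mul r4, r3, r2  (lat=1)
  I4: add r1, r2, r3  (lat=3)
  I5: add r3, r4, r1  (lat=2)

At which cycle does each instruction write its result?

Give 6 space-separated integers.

Answer: 2 5 4 6 8 10

Derivation:
I0 add r3: issue@1 deps=(None,None) exec_start@1 write@2
I1 mul r3: issue@2 deps=(None,None) exec_start@2 write@5
I2 mul r2: issue@3 deps=(None,None) exec_start@3 write@4
I3 mul r4: issue@4 deps=(1,2) exec_start@5 write@6
I4 add r1: issue@5 deps=(2,1) exec_start@5 write@8
I5 add r3: issue@6 deps=(3,4) exec_start@8 write@10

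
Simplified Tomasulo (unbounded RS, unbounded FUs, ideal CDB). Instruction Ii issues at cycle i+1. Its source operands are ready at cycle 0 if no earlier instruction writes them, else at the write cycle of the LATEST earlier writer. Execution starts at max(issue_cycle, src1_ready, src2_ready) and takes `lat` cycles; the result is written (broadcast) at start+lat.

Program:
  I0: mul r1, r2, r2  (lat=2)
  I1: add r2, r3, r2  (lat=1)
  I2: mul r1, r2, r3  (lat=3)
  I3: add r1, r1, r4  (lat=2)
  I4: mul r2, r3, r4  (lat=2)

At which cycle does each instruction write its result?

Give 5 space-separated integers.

Answer: 3 3 6 8 7

Derivation:
I0 mul r1: issue@1 deps=(None,None) exec_start@1 write@3
I1 add r2: issue@2 deps=(None,None) exec_start@2 write@3
I2 mul r1: issue@3 deps=(1,None) exec_start@3 write@6
I3 add r1: issue@4 deps=(2,None) exec_start@6 write@8
I4 mul r2: issue@5 deps=(None,None) exec_start@5 write@7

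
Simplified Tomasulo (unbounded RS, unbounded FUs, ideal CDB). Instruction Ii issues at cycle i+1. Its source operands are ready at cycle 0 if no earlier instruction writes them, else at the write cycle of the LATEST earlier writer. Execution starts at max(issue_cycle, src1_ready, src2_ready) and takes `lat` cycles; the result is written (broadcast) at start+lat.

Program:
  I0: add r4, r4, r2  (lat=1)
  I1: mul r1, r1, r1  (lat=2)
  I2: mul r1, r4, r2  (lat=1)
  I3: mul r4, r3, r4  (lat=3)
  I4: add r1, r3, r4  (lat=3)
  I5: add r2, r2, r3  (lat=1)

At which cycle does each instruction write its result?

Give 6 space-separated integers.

Answer: 2 4 4 7 10 7

Derivation:
I0 add r4: issue@1 deps=(None,None) exec_start@1 write@2
I1 mul r1: issue@2 deps=(None,None) exec_start@2 write@4
I2 mul r1: issue@3 deps=(0,None) exec_start@3 write@4
I3 mul r4: issue@4 deps=(None,0) exec_start@4 write@7
I4 add r1: issue@5 deps=(None,3) exec_start@7 write@10
I5 add r2: issue@6 deps=(None,None) exec_start@6 write@7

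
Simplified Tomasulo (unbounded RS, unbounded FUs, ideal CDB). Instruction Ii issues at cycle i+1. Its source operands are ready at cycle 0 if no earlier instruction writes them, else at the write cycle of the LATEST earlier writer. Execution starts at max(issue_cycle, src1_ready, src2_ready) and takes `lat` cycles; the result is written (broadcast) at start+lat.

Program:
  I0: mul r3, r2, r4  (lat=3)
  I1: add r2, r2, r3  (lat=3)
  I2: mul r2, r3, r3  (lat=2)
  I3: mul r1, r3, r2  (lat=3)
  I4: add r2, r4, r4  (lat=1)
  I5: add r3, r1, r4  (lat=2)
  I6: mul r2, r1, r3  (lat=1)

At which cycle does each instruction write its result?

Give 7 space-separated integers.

I0 mul r3: issue@1 deps=(None,None) exec_start@1 write@4
I1 add r2: issue@2 deps=(None,0) exec_start@4 write@7
I2 mul r2: issue@3 deps=(0,0) exec_start@4 write@6
I3 mul r1: issue@4 deps=(0,2) exec_start@6 write@9
I4 add r2: issue@5 deps=(None,None) exec_start@5 write@6
I5 add r3: issue@6 deps=(3,None) exec_start@9 write@11
I6 mul r2: issue@7 deps=(3,5) exec_start@11 write@12

Answer: 4 7 6 9 6 11 12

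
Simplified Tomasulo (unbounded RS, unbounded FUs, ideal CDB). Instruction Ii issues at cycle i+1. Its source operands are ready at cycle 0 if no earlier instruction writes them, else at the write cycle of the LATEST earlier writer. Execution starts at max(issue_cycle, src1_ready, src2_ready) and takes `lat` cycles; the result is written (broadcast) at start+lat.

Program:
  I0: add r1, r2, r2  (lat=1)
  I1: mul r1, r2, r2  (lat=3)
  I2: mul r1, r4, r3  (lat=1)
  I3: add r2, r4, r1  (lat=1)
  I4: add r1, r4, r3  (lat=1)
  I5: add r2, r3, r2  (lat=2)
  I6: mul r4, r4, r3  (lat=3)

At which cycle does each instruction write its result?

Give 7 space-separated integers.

I0 add r1: issue@1 deps=(None,None) exec_start@1 write@2
I1 mul r1: issue@2 deps=(None,None) exec_start@2 write@5
I2 mul r1: issue@3 deps=(None,None) exec_start@3 write@4
I3 add r2: issue@4 deps=(None,2) exec_start@4 write@5
I4 add r1: issue@5 deps=(None,None) exec_start@5 write@6
I5 add r2: issue@6 deps=(None,3) exec_start@6 write@8
I6 mul r4: issue@7 deps=(None,None) exec_start@7 write@10

Answer: 2 5 4 5 6 8 10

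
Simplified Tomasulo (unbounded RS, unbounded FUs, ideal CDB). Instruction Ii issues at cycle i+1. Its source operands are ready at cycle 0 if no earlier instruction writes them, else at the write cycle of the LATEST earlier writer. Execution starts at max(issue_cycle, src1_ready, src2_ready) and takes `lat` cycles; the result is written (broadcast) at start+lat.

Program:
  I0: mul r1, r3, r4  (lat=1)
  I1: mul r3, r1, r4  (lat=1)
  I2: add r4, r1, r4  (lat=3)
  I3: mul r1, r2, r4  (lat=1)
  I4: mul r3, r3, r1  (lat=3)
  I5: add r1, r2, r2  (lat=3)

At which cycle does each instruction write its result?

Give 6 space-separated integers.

Answer: 2 3 6 7 10 9

Derivation:
I0 mul r1: issue@1 deps=(None,None) exec_start@1 write@2
I1 mul r3: issue@2 deps=(0,None) exec_start@2 write@3
I2 add r4: issue@3 deps=(0,None) exec_start@3 write@6
I3 mul r1: issue@4 deps=(None,2) exec_start@6 write@7
I4 mul r3: issue@5 deps=(1,3) exec_start@7 write@10
I5 add r1: issue@6 deps=(None,None) exec_start@6 write@9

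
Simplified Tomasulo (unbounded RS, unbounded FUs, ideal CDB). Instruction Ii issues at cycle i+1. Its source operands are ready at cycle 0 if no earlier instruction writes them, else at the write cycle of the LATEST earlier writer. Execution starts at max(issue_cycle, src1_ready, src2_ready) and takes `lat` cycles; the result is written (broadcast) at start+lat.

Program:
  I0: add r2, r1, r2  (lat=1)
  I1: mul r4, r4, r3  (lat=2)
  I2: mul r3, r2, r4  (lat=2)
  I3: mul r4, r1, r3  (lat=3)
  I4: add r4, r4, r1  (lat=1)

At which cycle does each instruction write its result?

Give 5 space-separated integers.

I0 add r2: issue@1 deps=(None,None) exec_start@1 write@2
I1 mul r4: issue@2 deps=(None,None) exec_start@2 write@4
I2 mul r3: issue@3 deps=(0,1) exec_start@4 write@6
I3 mul r4: issue@4 deps=(None,2) exec_start@6 write@9
I4 add r4: issue@5 deps=(3,None) exec_start@9 write@10

Answer: 2 4 6 9 10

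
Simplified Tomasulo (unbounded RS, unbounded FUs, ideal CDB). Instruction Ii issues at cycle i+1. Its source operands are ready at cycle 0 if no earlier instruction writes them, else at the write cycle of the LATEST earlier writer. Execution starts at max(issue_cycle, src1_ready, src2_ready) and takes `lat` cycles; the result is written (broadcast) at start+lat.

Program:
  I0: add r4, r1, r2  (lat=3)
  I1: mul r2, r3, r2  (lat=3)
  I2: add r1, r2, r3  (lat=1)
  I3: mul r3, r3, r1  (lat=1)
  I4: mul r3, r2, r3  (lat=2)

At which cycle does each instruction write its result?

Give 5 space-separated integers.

Answer: 4 5 6 7 9

Derivation:
I0 add r4: issue@1 deps=(None,None) exec_start@1 write@4
I1 mul r2: issue@2 deps=(None,None) exec_start@2 write@5
I2 add r1: issue@3 deps=(1,None) exec_start@5 write@6
I3 mul r3: issue@4 deps=(None,2) exec_start@6 write@7
I4 mul r3: issue@5 deps=(1,3) exec_start@7 write@9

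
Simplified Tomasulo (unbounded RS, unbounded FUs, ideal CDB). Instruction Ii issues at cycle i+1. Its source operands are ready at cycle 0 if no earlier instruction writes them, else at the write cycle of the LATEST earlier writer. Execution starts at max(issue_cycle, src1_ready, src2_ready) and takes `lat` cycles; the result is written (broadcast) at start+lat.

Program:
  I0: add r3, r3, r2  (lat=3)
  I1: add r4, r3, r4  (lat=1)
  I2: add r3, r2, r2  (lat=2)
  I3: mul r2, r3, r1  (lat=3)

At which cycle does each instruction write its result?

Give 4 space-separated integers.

I0 add r3: issue@1 deps=(None,None) exec_start@1 write@4
I1 add r4: issue@2 deps=(0,None) exec_start@4 write@5
I2 add r3: issue@3 deps=(None,None) exec_start@3 write@5
I3 mul r2: issue@4 deps=(2,None) exec_start@5 write@8

Answer: 4 5 5 8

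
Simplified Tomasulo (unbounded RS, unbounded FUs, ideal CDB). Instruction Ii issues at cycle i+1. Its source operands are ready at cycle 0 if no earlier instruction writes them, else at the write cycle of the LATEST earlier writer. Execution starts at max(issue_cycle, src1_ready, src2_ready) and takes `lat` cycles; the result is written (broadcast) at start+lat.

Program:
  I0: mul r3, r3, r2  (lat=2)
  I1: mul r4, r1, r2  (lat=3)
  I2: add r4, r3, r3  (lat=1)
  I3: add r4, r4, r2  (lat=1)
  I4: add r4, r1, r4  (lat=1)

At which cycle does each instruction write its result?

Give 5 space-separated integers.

I0 mul r3: issue@1 deps=(None,None) exec_start@1 write@3
I1 mul r4: issue@2 deps=(None,None) exec_start@2 write@5
I2 add r4: issue@3 deps=(0,0) exec_start@3 write@4
I3 add r4: issue@4 deps=(2,None) exec_start@4 write@5
I4 add r4: issue@5 deps=(None,3) exec_start@5 write@6

Answer: 3 5 4 5 6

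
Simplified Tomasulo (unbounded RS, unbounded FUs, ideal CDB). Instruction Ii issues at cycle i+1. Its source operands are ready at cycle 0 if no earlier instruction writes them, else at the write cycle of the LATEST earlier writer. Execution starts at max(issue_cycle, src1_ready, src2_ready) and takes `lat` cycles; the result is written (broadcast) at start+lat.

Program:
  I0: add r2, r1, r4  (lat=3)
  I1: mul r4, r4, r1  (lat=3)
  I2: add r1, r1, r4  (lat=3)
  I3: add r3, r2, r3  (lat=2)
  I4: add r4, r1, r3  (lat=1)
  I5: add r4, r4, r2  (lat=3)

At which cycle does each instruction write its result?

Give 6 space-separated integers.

I0 add r2: issue@1 deps=(None,None) exec_start@1 write@4
I1 mul r4: issue@2 deps=(None,None) exec_start@2 write@5
I2 add r1: issue@3 deps=(None,1) exec_start@5 write@8
I3 add r3: issue@4 deps=(0,None) exec_start@4 write@6
I4 add r4: issue@5 deps=(2,3) exec_start@8 write@9
I5 add r4: issue@6 deps=(4,0) exec_start@9 write@12

Answer: 4 5 8 6 9 12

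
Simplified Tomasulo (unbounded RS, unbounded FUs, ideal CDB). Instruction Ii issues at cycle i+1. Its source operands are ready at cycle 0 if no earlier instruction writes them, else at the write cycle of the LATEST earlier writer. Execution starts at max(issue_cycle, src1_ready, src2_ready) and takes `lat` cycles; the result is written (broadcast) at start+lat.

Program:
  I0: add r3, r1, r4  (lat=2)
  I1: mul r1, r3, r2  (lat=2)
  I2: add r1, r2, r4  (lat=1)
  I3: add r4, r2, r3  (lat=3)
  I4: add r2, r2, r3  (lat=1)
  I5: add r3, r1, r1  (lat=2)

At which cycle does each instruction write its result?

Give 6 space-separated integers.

Answer: 3 5 4 7 6 8

Derivation:
I0 add r3: issue@1 deps=(None,None) exec_start@1 write@3
I1 mul r1: issue@2 deps=(0,None) exec_start@3 write@5
I2 add r1: issue@3 deps=(None,None) exec_start@3 write@4
I3 add r4: issue@4 deps=(None,0) exec_start@4 write@7
I4 add r2: issue@5 deps=(None,0) exec_start@5 write@6
I5 add r3: issue@6 deps=(2,2) exec_start@6 write@8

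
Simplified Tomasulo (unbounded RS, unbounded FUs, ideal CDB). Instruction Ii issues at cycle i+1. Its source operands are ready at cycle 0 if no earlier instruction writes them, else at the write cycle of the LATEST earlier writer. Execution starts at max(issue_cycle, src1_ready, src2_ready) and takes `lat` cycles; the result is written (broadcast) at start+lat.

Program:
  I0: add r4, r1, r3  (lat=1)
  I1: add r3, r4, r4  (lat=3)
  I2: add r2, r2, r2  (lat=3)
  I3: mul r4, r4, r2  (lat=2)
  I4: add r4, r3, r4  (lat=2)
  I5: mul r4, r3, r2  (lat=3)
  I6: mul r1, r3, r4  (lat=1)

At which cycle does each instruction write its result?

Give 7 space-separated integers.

I0 add r4: issue@1 deps=(None,None) exec_start@1 write@2
I1 add r3: issue@2 deps=(0,0) exec_start@2 write@5
I2 add r2: issue@3 deps=(None,None) exec_start@3 write@6
I3 mul r4: issue@4 deps=(0,2) exec_start@6 write@8
I4 add r4: issue@5 deps=(1,3) exec_start@8 write@10
I5 mul r4: issue@6 deps=(1,2) exec_start@6 write@9
I6 mul r1: issue@7 deps=(1,5) exec_start@9 write@10

Answer: 2 5 6 8 10 9 10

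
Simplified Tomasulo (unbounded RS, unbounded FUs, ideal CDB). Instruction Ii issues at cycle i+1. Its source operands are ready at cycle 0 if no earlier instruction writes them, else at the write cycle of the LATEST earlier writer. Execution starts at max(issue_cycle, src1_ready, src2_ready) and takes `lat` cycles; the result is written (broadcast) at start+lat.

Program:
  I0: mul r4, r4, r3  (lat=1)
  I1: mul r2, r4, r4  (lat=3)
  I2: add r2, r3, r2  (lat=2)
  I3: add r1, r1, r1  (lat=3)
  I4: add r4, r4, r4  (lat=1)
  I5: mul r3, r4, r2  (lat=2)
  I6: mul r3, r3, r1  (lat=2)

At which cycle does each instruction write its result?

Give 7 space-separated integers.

Answer: 2 5 7 7 6 9 11

Derivation:
I0 mul r4: issue@1 deps=(None,None) exec_start@1 write@2
I1 mul r2: issue@2 deps=(0,0) exec_start@2 write@5
I2 add r2: issue@3 deps=(None,1) exec_start@5 write@7
I3 add r1: issue@4 deps=(None,None) exec_start@4 write@7
I4 add r4: issue@5 deps=(0,0) exec_start@5 write@6
I5 mul r3: issue@6 deps=(4,2) exec_start@7 write@9
I6 mul r3: issue@7 deps=(5,3) exec_start@9 write@11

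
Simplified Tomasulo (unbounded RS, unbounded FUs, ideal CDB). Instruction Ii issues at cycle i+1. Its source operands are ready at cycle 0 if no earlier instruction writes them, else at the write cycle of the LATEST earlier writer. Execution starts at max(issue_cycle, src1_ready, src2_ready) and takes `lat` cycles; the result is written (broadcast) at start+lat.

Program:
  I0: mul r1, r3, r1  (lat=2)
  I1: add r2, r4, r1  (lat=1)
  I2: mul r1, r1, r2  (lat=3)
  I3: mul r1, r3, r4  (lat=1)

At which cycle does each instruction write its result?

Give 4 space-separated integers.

Answer: 3 4 7 5

Derivation:
I0 mul r1: issue@1 deps=(None,None) exec_start@1 write@3
I1 add r2: issue@2 deps=(None,0) exec_start@3 write@4
I2 mul r1: issue@3 deps=(0,1) exec_start@4 write@7
I3 mul r1: issue@4 deps=(None,None) exec_start@4 write@5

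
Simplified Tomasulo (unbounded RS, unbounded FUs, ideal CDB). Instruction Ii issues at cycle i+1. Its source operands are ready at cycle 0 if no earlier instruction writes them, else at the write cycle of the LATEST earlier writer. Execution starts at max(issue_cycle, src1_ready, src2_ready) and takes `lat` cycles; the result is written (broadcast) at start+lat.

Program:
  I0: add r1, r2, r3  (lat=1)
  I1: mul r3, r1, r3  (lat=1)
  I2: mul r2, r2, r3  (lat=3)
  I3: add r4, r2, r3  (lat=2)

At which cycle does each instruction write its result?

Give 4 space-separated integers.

I0 add r1: issue@1 deps=(None,None) exec_start@1 write@2
I1 mul r3: issue@2 deps=(0,None) exec_start@2 write@3
I2 mul r2: issue@3 deps=(None,1) exec_start@3 write@6
I3 add r4: issue@4 deps=(2,1) exec_start@6 write@8

Answer: 2 3 6 8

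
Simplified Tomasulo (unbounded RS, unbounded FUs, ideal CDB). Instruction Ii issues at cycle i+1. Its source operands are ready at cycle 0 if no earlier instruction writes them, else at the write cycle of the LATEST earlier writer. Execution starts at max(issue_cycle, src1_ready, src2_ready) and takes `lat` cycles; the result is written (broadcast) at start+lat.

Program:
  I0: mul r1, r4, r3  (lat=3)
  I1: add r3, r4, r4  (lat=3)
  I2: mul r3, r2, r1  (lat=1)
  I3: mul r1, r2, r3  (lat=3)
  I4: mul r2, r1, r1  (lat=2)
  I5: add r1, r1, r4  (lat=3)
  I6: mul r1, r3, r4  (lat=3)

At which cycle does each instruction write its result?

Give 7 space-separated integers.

Answer: 4 5 5 8 10 11 10

Derivation:
I0 mul r1: issue@1 deps=(None,None) exec_start@1 write@4
I1 add r3: issue@2 deps=(None,None) exec_start@2 write@5
I2 mul r3: issue@3 deps=(None,0) exec_start@4 write@5
I3 mul r1: issue@4 deps=(None,2) exec_start@5 write@8
I4 mul r2: issue@5 deps=(3,3) exec_start@8 write@10
I5 add r1: issue@6 deps=(3,None) exec_start@8 write@11
I6 mul r1: issue@7 deps=(2,None) exec_start@7 write@10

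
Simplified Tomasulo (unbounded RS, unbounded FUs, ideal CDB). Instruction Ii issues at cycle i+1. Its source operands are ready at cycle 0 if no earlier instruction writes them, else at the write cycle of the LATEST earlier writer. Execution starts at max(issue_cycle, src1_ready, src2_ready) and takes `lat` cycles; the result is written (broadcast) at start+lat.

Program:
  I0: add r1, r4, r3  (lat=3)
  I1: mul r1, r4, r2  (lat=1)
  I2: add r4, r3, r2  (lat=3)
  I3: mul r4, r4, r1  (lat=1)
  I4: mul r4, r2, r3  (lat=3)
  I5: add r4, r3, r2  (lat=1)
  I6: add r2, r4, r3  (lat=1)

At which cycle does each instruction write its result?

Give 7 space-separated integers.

I0 add r1: issue@1 deps=(None,None) exec_start@1 write@4
I1 mul r1: issue@2 deps=(None,None) exec_start@2 write@3
I2 add r4: issue@3 deps=(None,None) exec_start@3 write@6
I3 mul r4: issue@4 deps=(2,1) exec_start@6 write@7
I4 mul r4: issue@5 deps=(None,None) exec_start@5 write@8
I5 add r4: issue@6 deps=(None,None) exec_start@6 write@7
I6 add r2: issue@7 deps=(5,None) exec_start@7 write@8

Answer: 4 3 6 7 8 7 8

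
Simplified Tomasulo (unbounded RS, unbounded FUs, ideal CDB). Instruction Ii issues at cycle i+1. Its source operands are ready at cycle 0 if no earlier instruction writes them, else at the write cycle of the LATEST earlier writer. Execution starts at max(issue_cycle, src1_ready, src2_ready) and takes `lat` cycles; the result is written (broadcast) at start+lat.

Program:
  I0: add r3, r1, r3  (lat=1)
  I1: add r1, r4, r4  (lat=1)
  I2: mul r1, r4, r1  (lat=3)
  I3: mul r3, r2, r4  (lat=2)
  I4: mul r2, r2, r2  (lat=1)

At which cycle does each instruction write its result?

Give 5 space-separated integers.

I0 add r3: issue@1 deps=(None,None) exec_start@1 write@2
I1 add r1: issue@2 deps=(None,None) exec_start@2 write@3
I2 mul r1: issue@3 deps=(None,1) exec_start@3 write@6
I3 mul r3: issue@4 deps=(None,None) exec_start@4 write@6
I4 mul r2: issue@5 deps=(None,None) exec_start@5 write@6

Answer: 2 3 6 6 6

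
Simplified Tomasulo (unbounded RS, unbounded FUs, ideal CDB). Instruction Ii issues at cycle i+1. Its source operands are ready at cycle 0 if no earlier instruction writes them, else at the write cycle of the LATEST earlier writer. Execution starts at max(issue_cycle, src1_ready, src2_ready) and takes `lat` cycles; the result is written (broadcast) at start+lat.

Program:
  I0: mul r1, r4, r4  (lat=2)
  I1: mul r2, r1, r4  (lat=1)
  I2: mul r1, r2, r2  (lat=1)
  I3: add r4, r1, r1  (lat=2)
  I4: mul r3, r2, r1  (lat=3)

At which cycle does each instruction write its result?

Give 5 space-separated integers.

I0 mul r1: issue@1 deps=(None,None) exec_start@1 write@3
I1 mul r2: issue@2 deps=(0,None) exec_start@3 write@4
I2 mul r1: issue@3 deps=(1,1) exec_start@4 write@5
I3 add r4: issue@4 deps=(2,2) exec_start@5 write@7
I4 mul r3: issue@5 deps=(1,2) exec_start@5 write@8

Answer: 3 4 5 7 8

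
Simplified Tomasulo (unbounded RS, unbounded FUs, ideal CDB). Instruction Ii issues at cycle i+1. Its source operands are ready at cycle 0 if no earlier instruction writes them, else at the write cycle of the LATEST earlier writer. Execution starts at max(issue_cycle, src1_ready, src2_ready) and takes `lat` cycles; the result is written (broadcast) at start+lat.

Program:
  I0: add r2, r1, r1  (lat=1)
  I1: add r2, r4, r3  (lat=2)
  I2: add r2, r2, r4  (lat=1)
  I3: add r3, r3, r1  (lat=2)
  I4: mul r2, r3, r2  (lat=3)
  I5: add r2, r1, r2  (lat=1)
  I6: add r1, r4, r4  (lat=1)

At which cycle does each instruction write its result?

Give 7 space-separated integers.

I0 add r2: issue@1 deps=(None,None) exec_start@1 write@2
I1 add r2: issue@2 deps=(None,None) exec_start@2 write@4
I2 add r2: issue@3 deps=(1,None) exec_start@4 write@5
I3 add r3: issue@4 deps=(None,None) exec_start@4 write@6
I4 mul r2: issue@5 deps=(3,2) exec_start@6 write@9
I5 add r2: issue@6 deps=(None,4) exec_start@9 write@10
I6 add r1: issue@7 deps=(None,None) exec_start@7 write@8

Answer: 2 4 5 6 9 10 8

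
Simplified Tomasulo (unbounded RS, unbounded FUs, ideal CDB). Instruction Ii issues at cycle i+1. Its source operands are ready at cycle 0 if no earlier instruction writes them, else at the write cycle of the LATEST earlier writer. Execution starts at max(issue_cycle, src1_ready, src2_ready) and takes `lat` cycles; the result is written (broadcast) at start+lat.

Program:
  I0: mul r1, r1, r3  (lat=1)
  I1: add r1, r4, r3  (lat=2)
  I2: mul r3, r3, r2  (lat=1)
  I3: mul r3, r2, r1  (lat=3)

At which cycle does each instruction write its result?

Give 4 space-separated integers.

I0 mul r1: issue@1 deps=(None,None) exec_start@1 write@2
I1 add r1: issue@2 deps=(None,None) exec_start@2 write@4
I2 mul r3: issue@3 deps=(None,None) exec_start@3 write@4
I3 mul r3: issue@4 deps=(None,1) exec_start@4 write@7

Answer: 2 4 4 7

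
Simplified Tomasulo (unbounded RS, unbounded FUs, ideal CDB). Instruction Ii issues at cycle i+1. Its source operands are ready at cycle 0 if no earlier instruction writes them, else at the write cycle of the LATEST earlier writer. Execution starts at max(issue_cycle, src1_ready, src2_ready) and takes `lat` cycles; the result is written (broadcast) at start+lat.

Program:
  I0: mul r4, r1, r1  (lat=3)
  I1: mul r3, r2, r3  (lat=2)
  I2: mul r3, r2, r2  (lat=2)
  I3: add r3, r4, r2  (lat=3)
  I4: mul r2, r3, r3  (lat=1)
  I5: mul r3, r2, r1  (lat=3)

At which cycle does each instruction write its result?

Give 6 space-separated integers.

Answer: 4 4 5 7 8 11

Derivation:
I0 mul r4: issue@1 deps=(None,None) exec_start@1 write@4
I1 mul r3: issue@2 deps=(None,None) exec_start@2 write@4
I2 mul r3: issue@3 deps=(None,None) exec_start@3 write@5
I3 add r3: issue@4 deps=(0,None) exec_start@4 write@7
I4 mul r2: issue@5 deps=(3,3) exec_start@7 write@8
I5 mul r3: issue@6 deps=(4,None) exec_start@8 write@11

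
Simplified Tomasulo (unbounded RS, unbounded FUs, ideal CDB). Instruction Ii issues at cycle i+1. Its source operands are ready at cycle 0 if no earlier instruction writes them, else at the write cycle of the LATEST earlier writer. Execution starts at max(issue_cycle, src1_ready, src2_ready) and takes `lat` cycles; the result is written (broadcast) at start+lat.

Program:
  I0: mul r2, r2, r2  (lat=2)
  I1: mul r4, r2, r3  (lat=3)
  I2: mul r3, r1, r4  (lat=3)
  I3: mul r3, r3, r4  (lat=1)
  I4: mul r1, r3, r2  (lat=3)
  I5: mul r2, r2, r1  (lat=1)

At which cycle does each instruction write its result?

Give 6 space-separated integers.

I0 mul r2: issue@1 deps=(None,None) exec_start@1 write@3
I1 mul r4: issue@2 deps=(0,None) exec_start@3 write@6
I2 mul r3: issue@3 deps=(None,1) exec_start@6 write@9
I3 mul r3: issue@4 deps=(2,1) exec_start@9 write@10
I4 mul r1: issue@5 deps=(3,0) exec_start@10 write@13
I5 mul r2: issue@6 deps=(0,4) exec_start@13 write@14

Answer: 3 6 9 10 13 14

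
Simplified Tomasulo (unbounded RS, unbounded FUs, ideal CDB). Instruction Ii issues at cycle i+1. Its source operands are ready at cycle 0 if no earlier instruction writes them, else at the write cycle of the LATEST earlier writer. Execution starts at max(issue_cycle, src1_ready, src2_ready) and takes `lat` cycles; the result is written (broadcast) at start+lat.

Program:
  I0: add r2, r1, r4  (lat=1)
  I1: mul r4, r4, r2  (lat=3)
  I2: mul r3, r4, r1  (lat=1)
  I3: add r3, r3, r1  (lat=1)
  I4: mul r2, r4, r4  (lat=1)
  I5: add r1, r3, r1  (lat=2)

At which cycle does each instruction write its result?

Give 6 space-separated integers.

Answer: 2 5 6 7 6 9

Derivation:
I0 add r2: issue@1 deps=(None,None) exec_start@1 write@2
I1 mul r4: issue@2 deps=(None,0) exec_start@2 write@5
I2 mul r3: issue@3 deps=(1,None) exec_start@5 write@6
I3 add r3: issue@4 deps=(2,None) exec_start@6 write@7
I4 mul r2: issue@5 deps=(1,1) exec_start@5 write@6
I5 add r1: issue@6 deps=(3,None) exec_start@7 write@9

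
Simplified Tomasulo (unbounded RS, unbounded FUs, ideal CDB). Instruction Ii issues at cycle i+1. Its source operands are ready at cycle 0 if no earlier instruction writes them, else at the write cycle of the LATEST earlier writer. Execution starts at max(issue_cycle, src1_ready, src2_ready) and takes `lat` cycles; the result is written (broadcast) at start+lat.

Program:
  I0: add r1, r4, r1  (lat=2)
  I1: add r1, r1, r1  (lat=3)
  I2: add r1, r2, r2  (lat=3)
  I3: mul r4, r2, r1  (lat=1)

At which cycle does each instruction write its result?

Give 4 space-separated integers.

Answer: 3 6 6 7

Derivation:
I0 add r1: issue@1 deps=(None,None) exec_start@1 write@3
I1 add r1: issue@2 deps=(0,0) exec_start@3 write@6
I2 add r1: issue@3 deps=(None,None) exec_start@3 write@6
I3 mul r4: issue@4 deps=(None,2) exec_start@6 write@7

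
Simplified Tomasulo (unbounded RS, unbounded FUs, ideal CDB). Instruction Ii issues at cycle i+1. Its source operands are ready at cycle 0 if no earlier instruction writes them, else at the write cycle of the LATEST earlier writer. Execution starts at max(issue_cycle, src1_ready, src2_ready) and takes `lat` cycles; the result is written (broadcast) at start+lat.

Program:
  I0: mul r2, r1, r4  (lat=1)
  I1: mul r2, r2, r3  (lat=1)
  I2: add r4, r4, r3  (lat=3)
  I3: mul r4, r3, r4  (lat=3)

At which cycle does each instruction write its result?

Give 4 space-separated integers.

Answer: 2 3 6 9

Derivation:
I0 mul r2: issue@1 deps=(None,None) exec_start@1 write@2
I1 mul r2: issue@2 deps=(0,None) exec_start@2 write@3
I2 add r4: issue@3 deps=(None,None) exec_start@3 write@6
I3 mul r4: issue@4 deps=(None,2) exec_start@6 write@9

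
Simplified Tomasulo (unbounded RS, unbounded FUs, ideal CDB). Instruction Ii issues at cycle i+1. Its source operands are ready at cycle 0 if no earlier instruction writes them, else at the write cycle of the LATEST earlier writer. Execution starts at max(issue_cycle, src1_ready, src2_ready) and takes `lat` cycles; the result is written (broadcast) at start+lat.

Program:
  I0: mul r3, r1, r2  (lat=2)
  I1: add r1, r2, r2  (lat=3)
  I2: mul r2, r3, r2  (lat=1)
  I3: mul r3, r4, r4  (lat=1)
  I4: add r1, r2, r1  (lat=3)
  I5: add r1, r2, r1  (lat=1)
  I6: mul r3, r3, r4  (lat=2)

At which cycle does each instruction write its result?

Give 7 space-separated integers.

Answer: 3 5 4 5 8 9 9

Derivation:
I0 mul r3: issue@1 deps=(None,None) exec_start@1 write@3
I1 add r1: issue@2 deps=(None,None) exec_start@2 write@5
I2 mul r2: issue@3 deps=(0,None) exec_start@3 write@4
I3 mul r3: issue@4 deps=(None,None) exec_start@4 write@5
I4 add r1: issue@5 deps=(2,1) exec_start@5 write@8
I5 add r1: issue@6 deps=(2,4) exec_start@8 write@9
I6 mul r3: issue@7 deps=(3,None) exec_start@7 write@9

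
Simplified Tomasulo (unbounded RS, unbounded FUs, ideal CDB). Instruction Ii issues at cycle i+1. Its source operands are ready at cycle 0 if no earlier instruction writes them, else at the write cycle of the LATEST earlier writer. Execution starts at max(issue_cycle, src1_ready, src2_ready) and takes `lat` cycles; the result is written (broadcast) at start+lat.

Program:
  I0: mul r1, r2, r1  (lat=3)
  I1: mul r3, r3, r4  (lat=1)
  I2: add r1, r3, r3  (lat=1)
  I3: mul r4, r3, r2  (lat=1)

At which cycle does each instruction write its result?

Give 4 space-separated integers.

Answer: 4 3 4 5

Derivation:
I0 mul r1: issue@1 deps=(None,None) exec_start@1 write@4
I1 mul r3: issue@2 deps=(None,None) exec_start@2 write@3
I2 add r1: issue@3 deps=(1,1) exec_start@3 write@4
I3 mul r4: issue@4 deps=(1,None) exec_start@4 write@5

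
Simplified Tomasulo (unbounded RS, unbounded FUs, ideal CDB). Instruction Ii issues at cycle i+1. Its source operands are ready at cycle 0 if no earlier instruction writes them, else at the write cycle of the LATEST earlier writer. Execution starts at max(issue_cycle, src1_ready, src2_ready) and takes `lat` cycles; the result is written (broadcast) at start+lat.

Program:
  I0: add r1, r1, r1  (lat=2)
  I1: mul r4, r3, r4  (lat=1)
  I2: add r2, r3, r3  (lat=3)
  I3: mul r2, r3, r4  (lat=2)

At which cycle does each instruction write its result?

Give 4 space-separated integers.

Answer: 3 3 6 6

Derivation:
I0 add r1: issue@1 deps=(None,None) exec_start@1 write@3
I1 mul r4: issue@2 deps=(None,None) exec_start@2 write@3
I2 add r2: issue@3 deps=(None,None) exec_start@3 write@6
I3 mul r2: issue@4 deps=(None,1) exec_start@4 write@6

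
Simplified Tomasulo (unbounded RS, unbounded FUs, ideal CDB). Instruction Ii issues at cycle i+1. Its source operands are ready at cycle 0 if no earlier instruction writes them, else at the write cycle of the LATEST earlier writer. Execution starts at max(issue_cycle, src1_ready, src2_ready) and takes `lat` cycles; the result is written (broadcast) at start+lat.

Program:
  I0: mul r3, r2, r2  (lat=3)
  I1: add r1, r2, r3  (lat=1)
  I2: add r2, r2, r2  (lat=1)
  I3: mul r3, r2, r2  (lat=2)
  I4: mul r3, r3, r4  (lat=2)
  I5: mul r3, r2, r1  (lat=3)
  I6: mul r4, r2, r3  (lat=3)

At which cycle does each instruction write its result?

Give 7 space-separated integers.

Answer: 4 5 4 6 8 9 12

Derivation:
I0 mul r3: issue@1 deps=(None,None) exec_start@1 write@4
I1 add r1: issue@2 deps=(None,0) exec_start@4 write@5
I2 add r2: issue@3 deps=(None,None) exec_start@3 write@4
I3 mul r3: issue@4 deps=(2,2) exec_start@4 write@6
I4 mul r3: issue@5 deps=(3,None) exec_start@6 write@8
I5 mul r3: issue@6 deps=(2,1) exec_start@6 write@9
I6 mul r4: issue@7 deps=(2,5) exec_start@9 write@12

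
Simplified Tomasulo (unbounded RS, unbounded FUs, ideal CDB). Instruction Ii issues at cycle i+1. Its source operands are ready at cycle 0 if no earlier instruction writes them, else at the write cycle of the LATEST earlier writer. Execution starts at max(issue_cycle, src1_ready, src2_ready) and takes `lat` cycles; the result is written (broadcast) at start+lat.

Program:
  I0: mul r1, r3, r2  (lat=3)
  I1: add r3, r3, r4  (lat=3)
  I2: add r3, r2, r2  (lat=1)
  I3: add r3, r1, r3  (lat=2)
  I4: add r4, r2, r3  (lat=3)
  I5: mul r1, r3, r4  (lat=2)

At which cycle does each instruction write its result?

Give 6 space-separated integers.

Answer: 4 5 4 6 9 11

Derivation:
I0 mul r1: issue@1 deps=(None,None) exec_start@1 write@4
I1 add r3: issue@2 deps=(None,None) exec_start@2 write@5
I2 add r3: issue@3 deps=(None,None) exec_start@3 write@4
I3 add r3: issue@4 deps=(0,2) exec_start@4 write@6
I4 add r4: issue@5 deps=(None,3) exec_start@6 write@9
I5 mul r1: issue@6 deps=(3,4) exec_start@9 write@11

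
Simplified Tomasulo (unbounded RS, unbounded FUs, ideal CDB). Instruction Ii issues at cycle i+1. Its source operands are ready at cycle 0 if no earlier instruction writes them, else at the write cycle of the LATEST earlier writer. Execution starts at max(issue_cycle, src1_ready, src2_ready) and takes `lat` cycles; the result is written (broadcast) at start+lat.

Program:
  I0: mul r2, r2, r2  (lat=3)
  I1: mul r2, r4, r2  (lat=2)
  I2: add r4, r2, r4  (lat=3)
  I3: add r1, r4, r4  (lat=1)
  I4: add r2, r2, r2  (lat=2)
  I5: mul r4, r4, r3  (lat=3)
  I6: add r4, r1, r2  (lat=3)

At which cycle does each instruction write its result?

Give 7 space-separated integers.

Answer: 4 6 9 10 8 12 13

Derivation:
I0 mul r2: issue@1 deps=(None,None) exec_start@1 write@4
I1 mul r2: issue@2 deps=(None,0) exec_start@4 write@6
I2 add r4: issue@3 deps=(1,None) exec_start@6 write@9
I3 add r1: issue@4 deps=(2,2) exec_start@9 write@10
I4 add r2: issue@5 deps=(1,1) exec_start@6 write@8
I5 mul r4: issue@6 deps=(2,None) exec_start@9 write@12
I6 add r4: issue@7 deps=(3,4) exec_start@10 write@13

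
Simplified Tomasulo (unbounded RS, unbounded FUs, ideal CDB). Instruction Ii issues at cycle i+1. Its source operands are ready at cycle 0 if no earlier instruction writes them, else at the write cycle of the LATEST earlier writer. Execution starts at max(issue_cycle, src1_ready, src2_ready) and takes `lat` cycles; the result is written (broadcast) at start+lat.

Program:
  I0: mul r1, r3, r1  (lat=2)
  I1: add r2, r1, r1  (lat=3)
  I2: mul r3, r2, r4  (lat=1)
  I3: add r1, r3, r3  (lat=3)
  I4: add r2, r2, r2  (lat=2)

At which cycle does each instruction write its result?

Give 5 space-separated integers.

I0 mul r1: issue@1 deps=(None,None) exec_start@1 write@3
I1 add r2: issue@2 deps=(0,0) exec_start@3 write@6
I2 mul r3: issue@3 deps=(1,None) exec_start@6 write@7
I3 add r1: issue@4 deps=(2,2) exec_start@7 write@10
I4 add r2: issue@5 deps=(1,1) exec_start@6 write@8

Answer: 3 6 7 10 8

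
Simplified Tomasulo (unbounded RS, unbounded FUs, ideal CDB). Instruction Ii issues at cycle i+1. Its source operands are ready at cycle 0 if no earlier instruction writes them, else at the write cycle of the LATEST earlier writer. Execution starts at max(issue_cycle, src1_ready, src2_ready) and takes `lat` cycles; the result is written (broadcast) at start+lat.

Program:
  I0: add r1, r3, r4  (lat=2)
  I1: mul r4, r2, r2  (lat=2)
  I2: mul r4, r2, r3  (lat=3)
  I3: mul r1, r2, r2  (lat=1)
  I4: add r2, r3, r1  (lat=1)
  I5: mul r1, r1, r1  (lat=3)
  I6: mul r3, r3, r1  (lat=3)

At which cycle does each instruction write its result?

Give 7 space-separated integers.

Answer: 3 4 6 5 6 9 12

Derivation:
I0 add r1: issue@1 deps=(None,None) exec_start@1 write@3
I1 mul r4: issue@2 deps=(None,None) exec_start@2 write@4
I2 mul r4: issue@3 deps=(None,None) exec_start@3 write@6
I3 mul r1: issue@4 deps=(None,None) exec_start@4 write@5
I4 add r2: issue@5 deps=(None,3) exec_start@5 write@6
I5 mul r1: issue@6 deps=(3,3) exec_start@6 write@9
I6 mul r3: issue@7 deps=(None,5) exec_start@9 write@12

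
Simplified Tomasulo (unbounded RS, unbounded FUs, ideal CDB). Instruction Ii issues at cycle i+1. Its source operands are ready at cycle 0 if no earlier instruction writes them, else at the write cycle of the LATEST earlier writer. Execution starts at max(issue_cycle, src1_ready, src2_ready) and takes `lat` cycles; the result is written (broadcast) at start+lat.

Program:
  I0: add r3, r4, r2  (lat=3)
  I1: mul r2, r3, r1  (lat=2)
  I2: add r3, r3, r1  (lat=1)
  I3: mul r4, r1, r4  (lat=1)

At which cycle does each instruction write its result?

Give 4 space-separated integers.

I0 add r3: issue@1 deps=(None,None) exec_start@1 write@4
I1 mul r2: issue@2 deps=(0,None) exec_start@4 write@6
I2 add r3: issue@3 deps=(0,None) exec_start@4 write@5
I3 mul r4: issue@4 deps=(None,None) exec_start@4 write@5

Answer: 4 6 5 5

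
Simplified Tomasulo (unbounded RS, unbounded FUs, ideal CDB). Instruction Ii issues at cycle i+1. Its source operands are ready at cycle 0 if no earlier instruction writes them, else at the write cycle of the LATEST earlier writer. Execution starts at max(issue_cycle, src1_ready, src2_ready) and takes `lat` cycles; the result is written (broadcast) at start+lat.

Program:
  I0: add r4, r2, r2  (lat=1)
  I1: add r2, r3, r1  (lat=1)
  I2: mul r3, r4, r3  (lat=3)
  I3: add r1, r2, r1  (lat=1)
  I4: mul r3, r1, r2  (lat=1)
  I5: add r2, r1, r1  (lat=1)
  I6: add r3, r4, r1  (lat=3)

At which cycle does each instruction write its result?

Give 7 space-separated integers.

Answer: 2 3 6 5 6 7 10

Derivation:
I0 add r4: issue@1 deps=(None,None) exec_start@1 write@2
I1 add r2: issue@2 deps=(None,None) exec_start@2 write@3
I2 mul r3: issue@3 deps=(0,None) exec_start@3 write@6
I3 add r1: issue@4 deps=(1,None) exec_start@4 write@5
I4 mul r3: issue@5 deps=(3,1) exec_start@5 write@6
I5 add r2: issue@6 deps=(3,3) exec_start@6 write@7
I6 add r3: issue@7 deps=(0,3) exec_start@7 write@10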